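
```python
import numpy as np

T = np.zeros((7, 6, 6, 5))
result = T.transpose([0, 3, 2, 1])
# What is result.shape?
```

(7, 5, 6, 6)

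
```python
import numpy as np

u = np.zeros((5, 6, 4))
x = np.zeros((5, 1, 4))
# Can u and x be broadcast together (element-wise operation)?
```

Yes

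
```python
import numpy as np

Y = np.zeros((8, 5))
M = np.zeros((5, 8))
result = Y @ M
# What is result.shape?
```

(8, 8)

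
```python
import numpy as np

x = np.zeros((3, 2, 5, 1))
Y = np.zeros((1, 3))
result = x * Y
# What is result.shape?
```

(3, 2, 5, 3)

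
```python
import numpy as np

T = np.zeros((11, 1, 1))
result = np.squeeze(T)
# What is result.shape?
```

(11,)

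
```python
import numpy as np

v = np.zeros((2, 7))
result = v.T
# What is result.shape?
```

(7, 2)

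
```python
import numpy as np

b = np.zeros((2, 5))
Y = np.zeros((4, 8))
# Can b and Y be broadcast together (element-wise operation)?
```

No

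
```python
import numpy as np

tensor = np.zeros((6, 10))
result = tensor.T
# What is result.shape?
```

(10, 6)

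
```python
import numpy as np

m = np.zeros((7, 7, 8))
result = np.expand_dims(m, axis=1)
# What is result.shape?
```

(7, 1, 7, 8)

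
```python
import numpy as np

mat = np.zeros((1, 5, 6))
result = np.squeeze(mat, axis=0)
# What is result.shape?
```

(5, 6)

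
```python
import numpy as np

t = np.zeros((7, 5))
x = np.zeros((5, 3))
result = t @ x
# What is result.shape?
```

(7, 3)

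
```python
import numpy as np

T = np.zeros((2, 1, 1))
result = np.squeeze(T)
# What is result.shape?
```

(2,)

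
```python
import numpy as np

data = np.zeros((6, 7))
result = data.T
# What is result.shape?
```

(7, 6)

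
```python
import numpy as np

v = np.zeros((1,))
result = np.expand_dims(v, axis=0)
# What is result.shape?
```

(1, 1)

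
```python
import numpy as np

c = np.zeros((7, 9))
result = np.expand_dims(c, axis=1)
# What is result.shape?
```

(7, 1, 9)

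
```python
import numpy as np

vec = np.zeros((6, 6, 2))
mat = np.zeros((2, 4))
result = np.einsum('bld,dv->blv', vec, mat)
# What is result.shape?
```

(6, 6, 4)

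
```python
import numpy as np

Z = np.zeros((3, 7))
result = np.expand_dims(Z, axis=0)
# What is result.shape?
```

(1, 3, 7)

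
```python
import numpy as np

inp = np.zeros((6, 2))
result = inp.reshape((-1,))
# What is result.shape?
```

(12,)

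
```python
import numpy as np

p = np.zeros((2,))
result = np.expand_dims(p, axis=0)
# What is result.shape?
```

(1, 2)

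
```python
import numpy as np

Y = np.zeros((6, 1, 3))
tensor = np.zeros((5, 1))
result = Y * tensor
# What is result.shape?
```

(6, 5, 3)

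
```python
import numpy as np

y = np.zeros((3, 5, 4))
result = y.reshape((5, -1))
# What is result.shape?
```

(5, 12)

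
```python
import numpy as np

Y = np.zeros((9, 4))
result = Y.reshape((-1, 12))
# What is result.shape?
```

(3, 12)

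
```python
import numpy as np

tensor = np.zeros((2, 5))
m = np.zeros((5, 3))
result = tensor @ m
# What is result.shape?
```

(2, 3)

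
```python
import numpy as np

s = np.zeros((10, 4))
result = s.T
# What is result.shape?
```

(4, 10)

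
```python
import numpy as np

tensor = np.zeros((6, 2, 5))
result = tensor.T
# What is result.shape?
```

(5, 2, 6)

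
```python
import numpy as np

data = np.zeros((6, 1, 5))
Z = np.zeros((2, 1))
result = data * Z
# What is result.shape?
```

(6, 2, 5)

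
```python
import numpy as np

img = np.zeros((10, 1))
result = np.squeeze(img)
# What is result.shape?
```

(10,)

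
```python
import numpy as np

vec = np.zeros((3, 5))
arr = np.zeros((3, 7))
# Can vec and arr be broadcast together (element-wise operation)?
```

No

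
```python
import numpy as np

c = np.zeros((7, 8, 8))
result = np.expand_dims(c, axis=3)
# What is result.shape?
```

(7, 8, 8, 1)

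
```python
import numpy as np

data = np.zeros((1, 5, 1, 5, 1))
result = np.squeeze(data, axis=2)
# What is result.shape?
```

(1, 5, 5, 1)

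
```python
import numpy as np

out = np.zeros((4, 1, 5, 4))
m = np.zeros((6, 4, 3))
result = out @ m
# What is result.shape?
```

(4, 6, 5, 3)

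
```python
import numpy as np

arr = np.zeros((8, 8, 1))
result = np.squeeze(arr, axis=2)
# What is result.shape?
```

(8, 8)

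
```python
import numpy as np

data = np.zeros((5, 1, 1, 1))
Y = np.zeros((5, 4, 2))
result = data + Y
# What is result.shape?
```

(5, 5, 4, 2)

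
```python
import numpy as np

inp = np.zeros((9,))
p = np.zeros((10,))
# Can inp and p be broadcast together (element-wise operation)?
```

No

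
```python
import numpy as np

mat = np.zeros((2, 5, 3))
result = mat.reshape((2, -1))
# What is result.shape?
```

(2, 15)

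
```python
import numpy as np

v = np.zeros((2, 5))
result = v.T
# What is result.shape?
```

(5, 2)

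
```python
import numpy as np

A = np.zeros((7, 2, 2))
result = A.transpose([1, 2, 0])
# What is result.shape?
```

(2, 2, 7)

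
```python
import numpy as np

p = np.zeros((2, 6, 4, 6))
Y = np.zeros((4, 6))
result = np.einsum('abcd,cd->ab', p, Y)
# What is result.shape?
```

(2, 6)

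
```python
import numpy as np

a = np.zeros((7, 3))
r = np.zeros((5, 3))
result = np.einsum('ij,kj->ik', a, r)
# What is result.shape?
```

(7, 5)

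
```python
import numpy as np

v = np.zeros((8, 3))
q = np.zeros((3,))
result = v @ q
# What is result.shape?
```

(8,)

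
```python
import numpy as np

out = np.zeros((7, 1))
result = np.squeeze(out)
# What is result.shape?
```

(7,)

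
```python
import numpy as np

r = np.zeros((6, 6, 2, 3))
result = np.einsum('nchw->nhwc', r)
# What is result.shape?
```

(6, 2, 3, 6)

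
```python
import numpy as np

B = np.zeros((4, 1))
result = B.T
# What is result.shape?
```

(1, 4)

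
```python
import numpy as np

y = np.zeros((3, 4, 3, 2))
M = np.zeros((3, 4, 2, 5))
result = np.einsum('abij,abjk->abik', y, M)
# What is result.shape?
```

(3, 4, 3, 5)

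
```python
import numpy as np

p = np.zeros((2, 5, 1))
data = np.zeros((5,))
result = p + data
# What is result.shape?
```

(2, 5, 5)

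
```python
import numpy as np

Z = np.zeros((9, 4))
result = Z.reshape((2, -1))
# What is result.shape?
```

(2, 18)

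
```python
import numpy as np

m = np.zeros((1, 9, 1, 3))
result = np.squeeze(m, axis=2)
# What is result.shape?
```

(1, 9, 3)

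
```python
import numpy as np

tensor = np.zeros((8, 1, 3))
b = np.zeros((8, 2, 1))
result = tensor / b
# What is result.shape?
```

(8, 2, 3)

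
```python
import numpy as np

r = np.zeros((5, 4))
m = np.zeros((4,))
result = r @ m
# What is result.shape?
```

(5,)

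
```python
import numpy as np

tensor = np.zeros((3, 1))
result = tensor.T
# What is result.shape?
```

(1, 3)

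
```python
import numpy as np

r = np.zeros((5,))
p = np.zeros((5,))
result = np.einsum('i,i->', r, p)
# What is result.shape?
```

()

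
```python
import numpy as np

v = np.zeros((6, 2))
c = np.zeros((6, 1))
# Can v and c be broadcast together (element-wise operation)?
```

Yes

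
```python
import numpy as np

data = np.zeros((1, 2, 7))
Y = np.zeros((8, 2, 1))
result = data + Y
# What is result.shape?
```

(8, 2, 7)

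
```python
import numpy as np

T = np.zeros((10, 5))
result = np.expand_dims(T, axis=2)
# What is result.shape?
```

(10, 5, 1)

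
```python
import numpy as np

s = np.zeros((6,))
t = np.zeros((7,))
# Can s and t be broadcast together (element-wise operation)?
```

No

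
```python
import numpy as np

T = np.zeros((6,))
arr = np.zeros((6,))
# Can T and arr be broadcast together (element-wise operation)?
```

Yes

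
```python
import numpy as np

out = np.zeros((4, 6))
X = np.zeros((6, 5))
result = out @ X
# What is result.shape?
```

(4, 5)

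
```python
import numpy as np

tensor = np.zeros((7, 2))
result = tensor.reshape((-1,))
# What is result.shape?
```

(14,)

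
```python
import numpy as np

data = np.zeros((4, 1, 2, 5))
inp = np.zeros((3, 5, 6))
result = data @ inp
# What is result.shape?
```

(4, 3, 2, 6)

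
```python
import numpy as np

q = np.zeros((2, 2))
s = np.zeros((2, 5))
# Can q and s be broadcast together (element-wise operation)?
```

No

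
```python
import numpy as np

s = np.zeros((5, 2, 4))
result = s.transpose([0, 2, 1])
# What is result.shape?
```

(5, 4, 2)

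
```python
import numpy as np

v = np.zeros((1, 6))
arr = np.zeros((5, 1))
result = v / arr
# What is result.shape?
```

(5, 6)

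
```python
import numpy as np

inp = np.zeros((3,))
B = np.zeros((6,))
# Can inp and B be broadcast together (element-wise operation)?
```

No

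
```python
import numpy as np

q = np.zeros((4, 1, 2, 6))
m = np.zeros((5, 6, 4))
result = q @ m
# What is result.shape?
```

(4, 5, 2, 4)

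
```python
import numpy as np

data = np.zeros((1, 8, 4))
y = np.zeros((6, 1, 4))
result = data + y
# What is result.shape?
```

(6, 8, 4)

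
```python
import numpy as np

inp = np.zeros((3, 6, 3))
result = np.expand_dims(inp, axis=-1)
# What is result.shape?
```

(3, 6, 3, 1)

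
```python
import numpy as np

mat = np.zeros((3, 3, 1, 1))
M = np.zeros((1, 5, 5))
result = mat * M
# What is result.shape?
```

(3, 3, 5, 5)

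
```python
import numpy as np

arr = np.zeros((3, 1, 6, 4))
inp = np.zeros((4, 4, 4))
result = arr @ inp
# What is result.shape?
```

(3, 4, 6, 4)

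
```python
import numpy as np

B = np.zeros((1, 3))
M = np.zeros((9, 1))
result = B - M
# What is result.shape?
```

(9, 3)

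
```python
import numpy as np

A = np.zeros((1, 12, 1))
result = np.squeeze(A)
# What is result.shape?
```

(12,)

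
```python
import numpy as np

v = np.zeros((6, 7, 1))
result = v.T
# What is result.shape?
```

(1, 7, 6)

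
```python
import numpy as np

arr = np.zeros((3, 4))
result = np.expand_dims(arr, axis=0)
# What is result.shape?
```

(1, 3, 4)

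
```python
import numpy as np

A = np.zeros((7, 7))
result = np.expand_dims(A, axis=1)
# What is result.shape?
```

(7, 1, 7)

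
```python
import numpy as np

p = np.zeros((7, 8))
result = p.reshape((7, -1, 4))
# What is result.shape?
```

(7, 2, 4)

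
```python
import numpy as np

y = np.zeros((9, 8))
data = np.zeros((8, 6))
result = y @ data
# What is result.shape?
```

(9, 6)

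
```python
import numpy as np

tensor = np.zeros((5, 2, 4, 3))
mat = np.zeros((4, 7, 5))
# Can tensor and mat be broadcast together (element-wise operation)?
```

No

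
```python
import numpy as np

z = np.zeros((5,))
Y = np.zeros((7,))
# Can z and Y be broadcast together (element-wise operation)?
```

No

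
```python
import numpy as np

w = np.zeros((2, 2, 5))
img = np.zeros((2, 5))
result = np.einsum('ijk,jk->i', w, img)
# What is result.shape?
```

(2,)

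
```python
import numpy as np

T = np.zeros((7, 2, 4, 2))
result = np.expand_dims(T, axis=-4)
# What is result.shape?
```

(7, 1, 2, 4, 2)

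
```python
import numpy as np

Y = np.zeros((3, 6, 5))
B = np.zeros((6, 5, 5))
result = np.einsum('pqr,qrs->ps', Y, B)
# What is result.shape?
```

(3, 5)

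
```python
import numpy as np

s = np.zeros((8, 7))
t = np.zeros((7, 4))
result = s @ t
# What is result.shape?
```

(8, 4)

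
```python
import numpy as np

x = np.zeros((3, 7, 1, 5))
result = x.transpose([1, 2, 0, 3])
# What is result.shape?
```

(7, 1, 3, 5)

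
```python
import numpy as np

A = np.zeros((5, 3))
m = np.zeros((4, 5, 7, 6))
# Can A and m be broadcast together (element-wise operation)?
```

No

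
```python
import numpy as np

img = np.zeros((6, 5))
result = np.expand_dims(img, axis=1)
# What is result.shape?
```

(6, 1, 5)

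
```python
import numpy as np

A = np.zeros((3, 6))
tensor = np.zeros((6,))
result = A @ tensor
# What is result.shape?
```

(3,)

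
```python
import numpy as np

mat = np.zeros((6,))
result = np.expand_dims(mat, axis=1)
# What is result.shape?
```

(6, 1)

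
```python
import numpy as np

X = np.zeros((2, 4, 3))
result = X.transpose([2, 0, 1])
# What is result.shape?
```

(3, 2, 4)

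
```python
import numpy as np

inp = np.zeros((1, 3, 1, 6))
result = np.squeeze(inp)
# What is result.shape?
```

(3, 6)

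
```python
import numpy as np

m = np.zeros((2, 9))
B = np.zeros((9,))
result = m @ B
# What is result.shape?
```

(2,)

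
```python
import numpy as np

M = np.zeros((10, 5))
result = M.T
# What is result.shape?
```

(5, 10)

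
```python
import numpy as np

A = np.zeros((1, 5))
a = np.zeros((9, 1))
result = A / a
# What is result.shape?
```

(9, 5)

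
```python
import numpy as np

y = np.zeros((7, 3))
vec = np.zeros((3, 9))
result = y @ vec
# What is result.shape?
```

(7, 9)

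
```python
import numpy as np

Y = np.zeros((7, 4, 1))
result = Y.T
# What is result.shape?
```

(1, 4, 7)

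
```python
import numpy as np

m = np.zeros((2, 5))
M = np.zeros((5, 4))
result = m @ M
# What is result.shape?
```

(2, 4)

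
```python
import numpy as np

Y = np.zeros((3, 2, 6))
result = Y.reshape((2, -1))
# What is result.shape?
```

(2, 18)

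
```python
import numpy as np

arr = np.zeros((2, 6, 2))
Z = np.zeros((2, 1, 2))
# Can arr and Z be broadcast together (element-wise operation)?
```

Yes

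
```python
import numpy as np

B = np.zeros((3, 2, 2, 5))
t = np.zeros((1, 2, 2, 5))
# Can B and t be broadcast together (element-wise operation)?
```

Yes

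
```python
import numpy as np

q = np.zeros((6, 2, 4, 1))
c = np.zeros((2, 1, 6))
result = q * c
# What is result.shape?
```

(6, 2, 4, 6)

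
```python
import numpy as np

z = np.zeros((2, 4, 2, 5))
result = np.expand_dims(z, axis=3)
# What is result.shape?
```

(2, 4, 2, 1, 5)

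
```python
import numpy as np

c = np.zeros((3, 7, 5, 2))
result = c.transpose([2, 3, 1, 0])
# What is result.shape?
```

(5, 2, 7, 3)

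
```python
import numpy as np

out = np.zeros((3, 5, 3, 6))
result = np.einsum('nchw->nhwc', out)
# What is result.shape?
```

(3, 3, 6, 5)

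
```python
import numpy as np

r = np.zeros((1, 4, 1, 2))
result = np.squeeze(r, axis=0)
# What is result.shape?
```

(4, 1, 2)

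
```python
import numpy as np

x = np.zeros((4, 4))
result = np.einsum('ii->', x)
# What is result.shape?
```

()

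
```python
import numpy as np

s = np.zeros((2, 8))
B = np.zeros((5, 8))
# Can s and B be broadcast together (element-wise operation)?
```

No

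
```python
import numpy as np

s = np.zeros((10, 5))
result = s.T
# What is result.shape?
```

(5, 10)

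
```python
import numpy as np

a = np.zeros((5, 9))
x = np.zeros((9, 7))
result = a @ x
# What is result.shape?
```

(5, 7)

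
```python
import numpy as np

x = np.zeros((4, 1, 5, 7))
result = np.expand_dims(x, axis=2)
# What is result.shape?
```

(4, 1, 1, 5, 7)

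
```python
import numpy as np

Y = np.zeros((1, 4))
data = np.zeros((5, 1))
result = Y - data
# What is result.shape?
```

(5, 4)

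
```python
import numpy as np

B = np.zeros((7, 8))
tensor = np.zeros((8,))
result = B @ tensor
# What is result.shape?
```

(7,)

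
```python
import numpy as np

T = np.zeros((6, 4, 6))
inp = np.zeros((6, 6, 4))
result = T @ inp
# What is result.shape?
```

(6, 4, 4)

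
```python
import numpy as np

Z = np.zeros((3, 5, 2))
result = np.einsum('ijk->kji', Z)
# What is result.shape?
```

(2, 5, 3)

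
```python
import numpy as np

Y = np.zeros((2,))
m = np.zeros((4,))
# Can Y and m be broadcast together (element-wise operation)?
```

No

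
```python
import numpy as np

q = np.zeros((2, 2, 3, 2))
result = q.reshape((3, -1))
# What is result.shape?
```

(3, 8)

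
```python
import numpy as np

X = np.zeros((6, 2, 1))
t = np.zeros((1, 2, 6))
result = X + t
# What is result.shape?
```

(6, 2, 6)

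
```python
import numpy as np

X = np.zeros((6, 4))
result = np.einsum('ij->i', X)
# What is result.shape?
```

(6,)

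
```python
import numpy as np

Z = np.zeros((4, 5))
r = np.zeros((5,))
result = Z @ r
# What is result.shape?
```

(4,)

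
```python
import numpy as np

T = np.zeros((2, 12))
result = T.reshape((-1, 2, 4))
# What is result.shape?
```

(3, 2, 4)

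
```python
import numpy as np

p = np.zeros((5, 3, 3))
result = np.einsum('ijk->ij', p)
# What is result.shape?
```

(5, 3)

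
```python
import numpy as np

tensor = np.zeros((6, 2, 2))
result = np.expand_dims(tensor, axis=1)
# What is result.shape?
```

(6, 1, 2, 2)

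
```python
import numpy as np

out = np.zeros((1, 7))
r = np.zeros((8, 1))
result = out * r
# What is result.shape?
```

(8, 7)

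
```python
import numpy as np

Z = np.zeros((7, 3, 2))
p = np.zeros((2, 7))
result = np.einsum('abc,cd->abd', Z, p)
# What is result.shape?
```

(7, 3, 7)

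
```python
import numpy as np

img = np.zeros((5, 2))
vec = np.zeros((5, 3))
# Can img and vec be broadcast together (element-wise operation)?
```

No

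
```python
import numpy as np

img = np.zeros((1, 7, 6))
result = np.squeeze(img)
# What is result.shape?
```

(7, 6)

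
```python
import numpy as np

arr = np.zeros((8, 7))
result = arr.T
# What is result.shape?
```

(7, 8)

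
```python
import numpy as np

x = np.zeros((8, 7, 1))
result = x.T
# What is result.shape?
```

(1, 7, 8)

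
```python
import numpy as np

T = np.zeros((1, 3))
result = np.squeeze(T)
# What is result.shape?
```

(3,)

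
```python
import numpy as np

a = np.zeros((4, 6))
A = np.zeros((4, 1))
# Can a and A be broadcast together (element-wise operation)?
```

Yes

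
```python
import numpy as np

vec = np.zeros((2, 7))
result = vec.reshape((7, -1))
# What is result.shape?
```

(7, 2)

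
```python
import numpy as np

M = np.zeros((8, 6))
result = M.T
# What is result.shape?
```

(6, 8)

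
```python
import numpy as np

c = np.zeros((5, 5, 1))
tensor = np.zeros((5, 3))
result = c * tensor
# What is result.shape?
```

(5, 5, 3)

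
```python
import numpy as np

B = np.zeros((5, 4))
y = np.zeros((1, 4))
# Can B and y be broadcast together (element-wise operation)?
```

Yes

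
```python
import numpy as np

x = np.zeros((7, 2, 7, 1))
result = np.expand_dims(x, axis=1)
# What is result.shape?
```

(7, 1, 2, 7, 1)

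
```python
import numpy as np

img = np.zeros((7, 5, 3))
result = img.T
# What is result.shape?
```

(3, 5, 7)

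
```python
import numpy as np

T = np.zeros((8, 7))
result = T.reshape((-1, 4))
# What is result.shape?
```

(14, 4)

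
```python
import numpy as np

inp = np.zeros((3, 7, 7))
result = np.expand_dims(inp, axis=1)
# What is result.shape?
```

(3, 1, 7, 7)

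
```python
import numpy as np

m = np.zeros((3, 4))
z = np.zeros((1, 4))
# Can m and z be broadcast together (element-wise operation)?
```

Yes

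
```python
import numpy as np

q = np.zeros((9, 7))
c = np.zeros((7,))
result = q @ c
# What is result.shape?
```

(9,)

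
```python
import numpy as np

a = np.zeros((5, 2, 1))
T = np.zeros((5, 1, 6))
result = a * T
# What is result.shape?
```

(5, 2, 6)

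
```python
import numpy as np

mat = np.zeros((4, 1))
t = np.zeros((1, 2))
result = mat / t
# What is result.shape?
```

(4, 2)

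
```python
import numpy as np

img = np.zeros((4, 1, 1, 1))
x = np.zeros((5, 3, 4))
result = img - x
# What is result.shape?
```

(4, 5, 3, 4)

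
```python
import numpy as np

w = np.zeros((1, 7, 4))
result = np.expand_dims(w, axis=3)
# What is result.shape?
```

(1, 7, 4, 1)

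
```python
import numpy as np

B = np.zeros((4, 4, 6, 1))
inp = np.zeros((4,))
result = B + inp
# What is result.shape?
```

(4, 4, 6, 4)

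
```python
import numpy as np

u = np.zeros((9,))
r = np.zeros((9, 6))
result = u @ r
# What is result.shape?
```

(6,)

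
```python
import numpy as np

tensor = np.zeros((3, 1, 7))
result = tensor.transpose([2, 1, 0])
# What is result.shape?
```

(7, 1, 3)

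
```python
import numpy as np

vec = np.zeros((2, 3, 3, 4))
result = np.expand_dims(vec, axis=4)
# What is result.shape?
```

(2, 3, 3, 4, 1)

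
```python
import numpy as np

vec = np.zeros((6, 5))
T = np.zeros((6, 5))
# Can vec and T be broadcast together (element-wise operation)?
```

Yes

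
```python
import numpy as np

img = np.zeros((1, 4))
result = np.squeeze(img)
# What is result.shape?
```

(4,)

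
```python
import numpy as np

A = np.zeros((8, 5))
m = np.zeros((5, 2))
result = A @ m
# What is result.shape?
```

(8, 2)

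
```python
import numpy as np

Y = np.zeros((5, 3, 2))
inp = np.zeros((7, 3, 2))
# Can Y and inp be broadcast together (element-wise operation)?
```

No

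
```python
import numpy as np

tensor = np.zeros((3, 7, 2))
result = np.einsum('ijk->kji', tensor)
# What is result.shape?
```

(2, 7, 3)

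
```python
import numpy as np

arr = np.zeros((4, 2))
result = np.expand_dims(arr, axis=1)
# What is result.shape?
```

(4, 1, 2)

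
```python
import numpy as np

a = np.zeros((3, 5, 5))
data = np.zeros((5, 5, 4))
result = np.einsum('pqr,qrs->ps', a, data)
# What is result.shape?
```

(3, 4)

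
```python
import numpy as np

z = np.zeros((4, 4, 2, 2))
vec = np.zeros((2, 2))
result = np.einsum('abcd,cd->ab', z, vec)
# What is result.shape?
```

(4, 4)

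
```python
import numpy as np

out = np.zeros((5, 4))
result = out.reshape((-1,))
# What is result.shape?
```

(20,)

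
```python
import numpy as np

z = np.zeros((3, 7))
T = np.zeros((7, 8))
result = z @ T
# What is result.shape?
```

(3, 8)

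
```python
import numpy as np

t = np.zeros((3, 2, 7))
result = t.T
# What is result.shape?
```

(7, 2, 3)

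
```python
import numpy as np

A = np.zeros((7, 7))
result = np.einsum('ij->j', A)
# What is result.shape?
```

(7,)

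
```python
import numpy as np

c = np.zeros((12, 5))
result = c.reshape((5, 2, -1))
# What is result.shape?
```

(5, 2, 6)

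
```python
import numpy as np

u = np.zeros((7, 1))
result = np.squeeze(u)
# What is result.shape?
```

(7,)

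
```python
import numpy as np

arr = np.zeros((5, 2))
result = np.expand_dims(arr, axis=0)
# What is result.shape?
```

(1, 5, 2)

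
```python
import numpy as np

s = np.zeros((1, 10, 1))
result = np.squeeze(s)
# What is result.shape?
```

(10,)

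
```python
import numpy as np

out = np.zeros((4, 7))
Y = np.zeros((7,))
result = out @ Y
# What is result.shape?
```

(4,)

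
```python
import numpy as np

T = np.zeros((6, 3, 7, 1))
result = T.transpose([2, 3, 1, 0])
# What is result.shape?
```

(7, 1, 3, 6)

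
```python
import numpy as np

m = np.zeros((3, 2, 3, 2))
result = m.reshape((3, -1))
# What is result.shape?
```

(3, 12)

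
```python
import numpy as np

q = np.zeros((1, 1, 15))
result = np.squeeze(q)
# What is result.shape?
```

(15,)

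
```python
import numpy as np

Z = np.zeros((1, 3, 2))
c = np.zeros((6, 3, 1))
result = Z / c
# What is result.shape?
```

(6, 3, 2)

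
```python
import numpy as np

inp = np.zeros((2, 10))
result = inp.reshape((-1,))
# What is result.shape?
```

(20,)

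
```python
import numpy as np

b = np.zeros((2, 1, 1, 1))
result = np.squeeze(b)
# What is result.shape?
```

(2,)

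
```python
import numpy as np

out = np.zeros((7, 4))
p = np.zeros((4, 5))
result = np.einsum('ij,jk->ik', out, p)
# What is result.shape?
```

(7, 5)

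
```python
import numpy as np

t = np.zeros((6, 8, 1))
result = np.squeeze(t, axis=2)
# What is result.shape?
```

(6, 8)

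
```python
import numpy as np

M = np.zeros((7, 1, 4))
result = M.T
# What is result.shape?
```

(4, 1, 7)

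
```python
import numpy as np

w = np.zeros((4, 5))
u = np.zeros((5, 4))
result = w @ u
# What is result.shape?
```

(4, 4)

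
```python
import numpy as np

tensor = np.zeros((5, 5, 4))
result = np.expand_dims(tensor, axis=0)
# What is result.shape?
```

(1, 5, 5, 4)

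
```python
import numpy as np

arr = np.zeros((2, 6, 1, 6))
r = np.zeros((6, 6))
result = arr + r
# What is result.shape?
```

(2, 6, 6, 6)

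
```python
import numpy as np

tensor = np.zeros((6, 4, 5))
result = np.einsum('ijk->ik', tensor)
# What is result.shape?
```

(6, 5)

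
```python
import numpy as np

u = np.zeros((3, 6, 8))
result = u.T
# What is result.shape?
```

(8, 6, 3)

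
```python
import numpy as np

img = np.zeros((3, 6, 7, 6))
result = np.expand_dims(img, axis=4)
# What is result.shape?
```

(3, 6, 7, 6, 1)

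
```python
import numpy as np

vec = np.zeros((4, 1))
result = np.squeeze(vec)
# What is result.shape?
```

(4,)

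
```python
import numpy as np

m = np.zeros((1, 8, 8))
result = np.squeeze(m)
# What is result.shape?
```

(8, 8)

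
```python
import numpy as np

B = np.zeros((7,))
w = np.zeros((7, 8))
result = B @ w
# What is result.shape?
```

(8,)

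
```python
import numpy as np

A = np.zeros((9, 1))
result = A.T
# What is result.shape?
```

(1, 9)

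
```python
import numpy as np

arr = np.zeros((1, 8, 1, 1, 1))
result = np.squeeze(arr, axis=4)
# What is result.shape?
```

(1, 8, 1, 1)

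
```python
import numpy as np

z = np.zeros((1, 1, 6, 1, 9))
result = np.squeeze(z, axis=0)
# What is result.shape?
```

(1, 6, 1, 9)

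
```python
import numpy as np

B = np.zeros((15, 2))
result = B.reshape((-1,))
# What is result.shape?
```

(30,)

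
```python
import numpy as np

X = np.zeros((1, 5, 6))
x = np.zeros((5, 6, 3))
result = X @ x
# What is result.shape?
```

(5, 5, 3)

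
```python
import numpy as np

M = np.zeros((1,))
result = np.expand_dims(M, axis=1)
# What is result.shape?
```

(1, 1)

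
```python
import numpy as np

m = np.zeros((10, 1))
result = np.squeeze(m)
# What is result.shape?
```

(10,)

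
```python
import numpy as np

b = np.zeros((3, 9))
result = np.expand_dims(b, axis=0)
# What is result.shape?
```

(1, 3, 9)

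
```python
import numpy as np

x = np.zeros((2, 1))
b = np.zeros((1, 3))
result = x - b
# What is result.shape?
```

(2, 3)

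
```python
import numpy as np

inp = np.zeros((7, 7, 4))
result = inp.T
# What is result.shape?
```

(4, 7, 7)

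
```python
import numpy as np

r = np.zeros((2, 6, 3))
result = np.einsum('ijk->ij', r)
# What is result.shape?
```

(2, 6)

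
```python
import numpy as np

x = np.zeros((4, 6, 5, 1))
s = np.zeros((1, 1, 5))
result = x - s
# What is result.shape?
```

(4, 6, 5, 5)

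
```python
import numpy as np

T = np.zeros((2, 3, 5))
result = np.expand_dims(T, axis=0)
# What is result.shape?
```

(1, 2, 3, 5)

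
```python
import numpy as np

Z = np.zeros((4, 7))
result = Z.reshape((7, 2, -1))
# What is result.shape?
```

(7, 2, 2)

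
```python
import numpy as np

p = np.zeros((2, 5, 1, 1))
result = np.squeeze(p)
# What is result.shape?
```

(2, 5)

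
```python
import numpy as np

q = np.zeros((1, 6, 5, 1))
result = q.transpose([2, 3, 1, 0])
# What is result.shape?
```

(5, 1, 6, 1)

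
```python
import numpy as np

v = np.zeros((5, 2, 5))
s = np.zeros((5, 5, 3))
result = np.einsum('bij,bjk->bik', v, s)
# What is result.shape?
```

(5, 2, 3)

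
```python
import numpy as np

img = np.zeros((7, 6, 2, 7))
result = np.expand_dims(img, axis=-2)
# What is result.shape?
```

(7, 6, 2, 1, 7)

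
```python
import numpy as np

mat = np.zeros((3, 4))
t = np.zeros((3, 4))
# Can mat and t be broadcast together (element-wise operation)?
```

Yes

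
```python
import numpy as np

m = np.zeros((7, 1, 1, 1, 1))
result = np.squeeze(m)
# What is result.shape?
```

(7,)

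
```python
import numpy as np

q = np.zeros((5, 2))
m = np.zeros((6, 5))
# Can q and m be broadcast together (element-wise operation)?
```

No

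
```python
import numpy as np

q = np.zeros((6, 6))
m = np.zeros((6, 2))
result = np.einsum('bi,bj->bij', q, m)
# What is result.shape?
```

(6, 6, 2)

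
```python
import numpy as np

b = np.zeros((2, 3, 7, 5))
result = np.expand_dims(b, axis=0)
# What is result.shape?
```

(1, 2, 3, 7, 5)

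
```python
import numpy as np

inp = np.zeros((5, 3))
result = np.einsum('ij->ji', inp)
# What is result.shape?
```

(3, 5)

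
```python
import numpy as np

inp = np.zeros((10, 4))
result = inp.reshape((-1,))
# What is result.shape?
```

(40,)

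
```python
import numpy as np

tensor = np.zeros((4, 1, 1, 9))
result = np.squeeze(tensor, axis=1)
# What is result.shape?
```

(4, 1, 9)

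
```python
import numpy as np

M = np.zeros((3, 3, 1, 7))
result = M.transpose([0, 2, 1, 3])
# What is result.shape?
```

(3, 1, 3, 7)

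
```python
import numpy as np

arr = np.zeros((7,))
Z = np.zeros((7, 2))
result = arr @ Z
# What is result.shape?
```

(2,)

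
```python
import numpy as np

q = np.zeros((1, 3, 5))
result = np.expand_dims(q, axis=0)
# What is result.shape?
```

(1, 1, 3, 5)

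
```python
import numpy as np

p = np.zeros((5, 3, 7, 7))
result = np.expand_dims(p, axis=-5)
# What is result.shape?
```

(1, 5, 3, 7, 7)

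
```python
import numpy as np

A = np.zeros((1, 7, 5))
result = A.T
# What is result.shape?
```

(5, 7, 1)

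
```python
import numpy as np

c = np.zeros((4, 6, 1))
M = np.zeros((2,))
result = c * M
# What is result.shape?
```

(4, 6, 2)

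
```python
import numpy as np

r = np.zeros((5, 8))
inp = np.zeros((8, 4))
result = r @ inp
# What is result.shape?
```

(5, 4)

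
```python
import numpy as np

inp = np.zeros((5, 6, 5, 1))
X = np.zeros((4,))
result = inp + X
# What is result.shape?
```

(5, 6, 5, 4)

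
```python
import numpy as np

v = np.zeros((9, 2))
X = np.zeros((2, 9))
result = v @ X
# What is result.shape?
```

(9, 9)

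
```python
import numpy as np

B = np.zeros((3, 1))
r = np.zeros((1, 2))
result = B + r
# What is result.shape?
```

(3, 2)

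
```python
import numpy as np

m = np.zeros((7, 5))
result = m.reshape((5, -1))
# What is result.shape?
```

(5, 7)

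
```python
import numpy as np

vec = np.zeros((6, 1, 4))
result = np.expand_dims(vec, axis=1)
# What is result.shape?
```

(6, 1, 1, 4)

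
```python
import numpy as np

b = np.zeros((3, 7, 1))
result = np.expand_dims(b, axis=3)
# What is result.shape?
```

(3, 7, 1, 1)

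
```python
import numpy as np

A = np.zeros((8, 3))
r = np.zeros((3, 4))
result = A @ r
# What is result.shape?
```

(8, 4)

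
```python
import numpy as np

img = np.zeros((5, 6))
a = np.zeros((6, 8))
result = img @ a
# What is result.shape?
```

(5, 8)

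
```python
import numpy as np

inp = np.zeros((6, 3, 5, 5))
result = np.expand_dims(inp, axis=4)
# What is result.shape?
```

(6, 3, 5, 5, 1)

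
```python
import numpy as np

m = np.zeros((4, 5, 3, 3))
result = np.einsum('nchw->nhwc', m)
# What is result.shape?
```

(4, 3, 3, 5)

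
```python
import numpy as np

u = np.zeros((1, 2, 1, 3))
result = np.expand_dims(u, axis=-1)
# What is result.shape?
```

(1, 2, 1, 3, 1)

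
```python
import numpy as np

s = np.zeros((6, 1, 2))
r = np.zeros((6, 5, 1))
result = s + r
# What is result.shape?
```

(6, 5, 2)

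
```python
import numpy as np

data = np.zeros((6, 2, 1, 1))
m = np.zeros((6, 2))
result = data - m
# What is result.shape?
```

(6, 2, 6, 2)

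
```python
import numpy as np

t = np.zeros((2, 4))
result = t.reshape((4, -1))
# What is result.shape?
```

(4, 2)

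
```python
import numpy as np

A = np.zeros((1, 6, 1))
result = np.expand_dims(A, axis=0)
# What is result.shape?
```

(1, 1, 6, 1)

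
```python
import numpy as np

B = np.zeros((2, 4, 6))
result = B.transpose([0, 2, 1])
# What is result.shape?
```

(2, 6, 4)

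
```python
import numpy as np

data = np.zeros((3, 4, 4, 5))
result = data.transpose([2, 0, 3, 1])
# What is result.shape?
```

(4, 3, 5, 4)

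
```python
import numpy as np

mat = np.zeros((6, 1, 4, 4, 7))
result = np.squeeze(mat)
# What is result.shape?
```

(6, 4, 4, 7)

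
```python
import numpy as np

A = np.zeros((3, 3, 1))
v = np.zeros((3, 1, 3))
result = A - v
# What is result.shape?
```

(3, 3, 3)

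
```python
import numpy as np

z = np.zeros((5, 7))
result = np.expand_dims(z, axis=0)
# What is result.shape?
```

(1, 5, 7)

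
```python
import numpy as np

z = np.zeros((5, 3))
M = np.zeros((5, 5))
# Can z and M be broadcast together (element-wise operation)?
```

No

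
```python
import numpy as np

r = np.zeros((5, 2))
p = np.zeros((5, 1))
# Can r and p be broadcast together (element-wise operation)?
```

Yes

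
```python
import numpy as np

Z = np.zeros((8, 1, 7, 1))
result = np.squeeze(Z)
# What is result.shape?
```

(8, 7)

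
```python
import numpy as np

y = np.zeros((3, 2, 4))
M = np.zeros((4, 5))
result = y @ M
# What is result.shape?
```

(3, 2, 5)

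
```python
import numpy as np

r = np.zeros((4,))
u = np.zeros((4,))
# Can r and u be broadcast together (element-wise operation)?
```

Yes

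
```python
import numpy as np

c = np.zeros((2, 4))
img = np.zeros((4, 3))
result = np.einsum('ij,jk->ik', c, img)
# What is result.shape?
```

(2, 3)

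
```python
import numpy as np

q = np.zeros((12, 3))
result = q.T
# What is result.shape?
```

(3, 12)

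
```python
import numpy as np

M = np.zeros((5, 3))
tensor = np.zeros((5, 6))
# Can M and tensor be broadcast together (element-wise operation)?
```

No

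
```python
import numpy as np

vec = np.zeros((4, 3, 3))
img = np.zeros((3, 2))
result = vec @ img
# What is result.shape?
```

(4, 3, 2)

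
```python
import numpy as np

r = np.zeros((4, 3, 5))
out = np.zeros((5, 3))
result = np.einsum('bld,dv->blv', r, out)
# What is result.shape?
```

(4, 3, 3)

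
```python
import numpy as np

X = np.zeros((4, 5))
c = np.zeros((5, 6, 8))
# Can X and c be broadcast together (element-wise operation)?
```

No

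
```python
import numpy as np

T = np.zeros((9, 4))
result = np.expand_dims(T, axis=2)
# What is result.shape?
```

(9, 4, 1)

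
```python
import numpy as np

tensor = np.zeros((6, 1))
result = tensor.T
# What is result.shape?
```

(1, 6)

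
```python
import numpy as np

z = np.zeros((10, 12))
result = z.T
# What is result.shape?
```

(12, 10)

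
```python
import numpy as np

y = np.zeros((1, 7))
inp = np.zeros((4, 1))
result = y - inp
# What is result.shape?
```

(4, 7)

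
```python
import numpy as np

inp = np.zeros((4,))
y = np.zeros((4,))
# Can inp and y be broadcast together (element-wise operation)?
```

Yes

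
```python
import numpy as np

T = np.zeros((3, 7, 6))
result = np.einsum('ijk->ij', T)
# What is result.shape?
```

(3, 7)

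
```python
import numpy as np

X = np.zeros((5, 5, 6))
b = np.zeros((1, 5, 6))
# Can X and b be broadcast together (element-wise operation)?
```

Yes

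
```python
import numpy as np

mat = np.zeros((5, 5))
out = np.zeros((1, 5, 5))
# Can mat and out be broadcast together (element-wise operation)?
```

Yes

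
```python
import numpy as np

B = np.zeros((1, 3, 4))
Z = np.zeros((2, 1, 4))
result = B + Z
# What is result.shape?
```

(2, 3, 4)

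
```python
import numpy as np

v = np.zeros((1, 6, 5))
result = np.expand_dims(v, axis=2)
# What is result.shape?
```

(1, 6, 1, 5)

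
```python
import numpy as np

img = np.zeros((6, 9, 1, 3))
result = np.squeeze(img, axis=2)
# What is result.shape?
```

(6, 9, 3)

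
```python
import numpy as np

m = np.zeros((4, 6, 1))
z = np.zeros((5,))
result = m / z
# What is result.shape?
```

(4, 6, 5)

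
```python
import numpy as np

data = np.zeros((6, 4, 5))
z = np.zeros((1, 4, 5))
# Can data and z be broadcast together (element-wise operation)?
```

Yes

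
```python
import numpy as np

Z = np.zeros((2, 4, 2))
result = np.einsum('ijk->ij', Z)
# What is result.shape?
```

(2, 4)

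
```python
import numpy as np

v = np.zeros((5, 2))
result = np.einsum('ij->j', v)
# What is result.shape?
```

(2,)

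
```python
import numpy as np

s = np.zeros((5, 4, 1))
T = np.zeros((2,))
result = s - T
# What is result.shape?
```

(5, 4, 2)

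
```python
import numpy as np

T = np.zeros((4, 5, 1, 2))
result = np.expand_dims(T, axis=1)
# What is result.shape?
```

(4, 1, 5, 1, 2)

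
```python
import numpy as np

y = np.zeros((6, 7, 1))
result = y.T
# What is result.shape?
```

(1, 7, 6)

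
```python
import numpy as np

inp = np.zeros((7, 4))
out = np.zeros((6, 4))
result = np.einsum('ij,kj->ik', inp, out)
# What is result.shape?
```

(7, 6)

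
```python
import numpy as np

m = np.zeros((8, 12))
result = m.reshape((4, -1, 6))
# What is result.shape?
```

(4, 4, 6)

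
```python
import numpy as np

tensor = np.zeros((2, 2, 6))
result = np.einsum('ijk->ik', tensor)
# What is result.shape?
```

(2, 6)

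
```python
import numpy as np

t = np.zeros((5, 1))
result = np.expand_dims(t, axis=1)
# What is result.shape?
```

(5, 1, 1)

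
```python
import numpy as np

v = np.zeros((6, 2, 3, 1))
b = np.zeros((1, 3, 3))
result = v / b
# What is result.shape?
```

(6, 2, 3, 3)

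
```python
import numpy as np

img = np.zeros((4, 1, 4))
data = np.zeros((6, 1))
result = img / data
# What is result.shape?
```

(4, 6, 4)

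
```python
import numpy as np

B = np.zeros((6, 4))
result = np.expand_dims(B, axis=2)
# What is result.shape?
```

(6, 4, 1)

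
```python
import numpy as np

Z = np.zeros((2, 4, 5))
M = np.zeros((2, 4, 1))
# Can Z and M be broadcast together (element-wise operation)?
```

Yes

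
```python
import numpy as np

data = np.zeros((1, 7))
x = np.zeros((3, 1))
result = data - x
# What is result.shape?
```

(3, 7)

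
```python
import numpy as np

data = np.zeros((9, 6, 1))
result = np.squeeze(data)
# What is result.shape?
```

(9, 6)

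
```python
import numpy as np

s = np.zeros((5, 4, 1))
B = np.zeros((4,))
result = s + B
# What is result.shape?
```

(5, 4, 4)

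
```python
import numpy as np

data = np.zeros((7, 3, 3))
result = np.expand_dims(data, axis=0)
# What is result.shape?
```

(1, 7, 3, 3)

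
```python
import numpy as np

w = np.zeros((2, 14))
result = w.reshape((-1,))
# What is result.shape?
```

(28,)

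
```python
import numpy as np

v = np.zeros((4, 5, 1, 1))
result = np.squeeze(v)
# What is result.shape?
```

(4, 5)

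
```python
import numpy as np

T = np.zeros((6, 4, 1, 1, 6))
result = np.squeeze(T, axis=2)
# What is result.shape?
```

(6, 4, 1, 6)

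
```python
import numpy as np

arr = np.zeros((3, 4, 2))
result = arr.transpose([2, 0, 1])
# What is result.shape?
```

(2, 3, 4)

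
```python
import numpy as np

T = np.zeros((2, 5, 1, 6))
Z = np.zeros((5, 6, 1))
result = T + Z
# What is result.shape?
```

(2, 5, 6, 6)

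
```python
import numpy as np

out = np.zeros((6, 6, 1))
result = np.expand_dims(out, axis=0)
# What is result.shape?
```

(1, 6, 6, 1)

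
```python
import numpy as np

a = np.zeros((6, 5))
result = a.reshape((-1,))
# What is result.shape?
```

(30,)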